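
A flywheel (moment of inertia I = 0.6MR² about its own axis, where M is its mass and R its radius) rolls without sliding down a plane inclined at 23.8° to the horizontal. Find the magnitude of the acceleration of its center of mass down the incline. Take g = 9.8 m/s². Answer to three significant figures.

Here I = 0.6MR², so the shape factor k = I/(MR²) = 0.6.
Newton's second law down the slope: Mg sinθ − f = Ma. The torque equation fR = Iα (with α = a/R) gives f = kMa.
Eliminating f: Mg sinθ = (1+k)Ma, so a = g sinθ/(1+k) = 9.8 × sin23.8° / 1.6 ≈ 2.47 m/s².

a ≈ 2.47 m/s²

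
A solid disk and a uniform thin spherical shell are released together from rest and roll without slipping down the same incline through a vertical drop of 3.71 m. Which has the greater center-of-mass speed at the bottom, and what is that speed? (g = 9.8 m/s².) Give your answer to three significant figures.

For rolling without slipping, Mgh = ½(1+k)Mv² where k = I/(MR²), so v = √(2gh/(1+k)).
Solid disk: k = 0.5, giving v = √(2×9.8×3.71/1.5) = 6.963 m/s.
Uniform thin spherical shell: k = 2/3, giving v = √(2×9.8×3.71/1.667) = 6.605 m/s.
The smaller k wins: the solid disk, at ≈ 6.96 m/s.

the solid disk, at v ≈ 6.96 m/s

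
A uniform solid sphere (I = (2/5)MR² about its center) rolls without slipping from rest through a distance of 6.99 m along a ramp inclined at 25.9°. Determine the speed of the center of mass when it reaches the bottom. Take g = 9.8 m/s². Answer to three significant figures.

For this body I = (2/5)MR², i.e. k = I/(MR²) = 0.4.
Rolling without slipping gives ω = v/R, so the total kinetic energy is ½Mv² + ½Iω² = ½(1+k)Mv² = (7/10)Mv².
The vertical drop is h = L sinθ = 6.99 × sin25.9° = 3.053 m.
Energy conservation: Mgh = (7/10)Mv², so v = √(2gh/(1+k)) = √(2 × 9.8 × 3.053 / 1.4) ≈ 6.54 m/s.

v ≈ 6.54 m/s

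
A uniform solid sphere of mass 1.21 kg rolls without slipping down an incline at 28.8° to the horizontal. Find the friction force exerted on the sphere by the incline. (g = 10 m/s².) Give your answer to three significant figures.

With I = (2/5)MR², the ratio k = I/(MR²) is 0.4.
Translational: Mg sinθ − f = Ma. Rotational about the CM: fR = Iα = kMRa, so f = kMa.
Combining, a = g sinθ/(1+k) and f = kMa = kMg sinθ/(1+k).
f = 0.4 × 1.21 × 10 × sin28.8° / 1.4 ≈ 1.67 N.

f ≈ 1.67 N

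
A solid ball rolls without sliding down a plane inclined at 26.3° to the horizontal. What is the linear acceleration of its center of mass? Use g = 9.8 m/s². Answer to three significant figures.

Here I = (2/5)MR², so the shape factor k = I/(MR²) = 0.4.
Newton's second law down the slope: Mg sinθ − f = Ma. The torque equation fR = Iα (with α = a/R) gives f = kMa.
Eliminating f: Mg sinθ = (1+k)Ma, so a = g sinθ/(1+k) = 9.8 × sin26.3° / 1.4 ≈ 3.10 m/s².

a ≈ 3.10 m/s²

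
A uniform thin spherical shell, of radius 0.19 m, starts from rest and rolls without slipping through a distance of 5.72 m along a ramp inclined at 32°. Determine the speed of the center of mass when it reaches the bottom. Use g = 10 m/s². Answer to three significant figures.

v ≈ 6.03 m/s

With I = (2/3)MR², the ratio k = I/(MR²) is 2/3.
Rolling without slipping gives ω = v/R, so the total kinetic energy is ½Mv² + ½Iω² = ½(1+k)Mv² = (5/6)Mv².
The vertical drop is h = L sinθ = 5.72 × sin32° = 3.031 m.
Setting Mgh = (5/6)Mv² gives v = √(2gh/(1+k)) = √(2·10·3.031/1.667) ≈ 6.03 m/s.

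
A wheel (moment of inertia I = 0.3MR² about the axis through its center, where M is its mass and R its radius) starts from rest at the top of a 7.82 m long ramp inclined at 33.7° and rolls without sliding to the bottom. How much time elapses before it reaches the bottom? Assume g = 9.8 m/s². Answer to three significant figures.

t ≈ 1.93 s

For this body I = 0.3MR², i.e. k = I/(MR²) = 0.3.
Translational: Mg sinθ − f = Ma. Rotational about the CM: fR = Iα = kMRa, so f = kMa.
Hence a = g sinθ/(1+k) = 9.8×sin33.7°/1.3 = 4.183 m/s².
Starting from rest, L = ½at², so t = √(2L/a) = √(2×7.82/4.183) ≈ 1.93 s.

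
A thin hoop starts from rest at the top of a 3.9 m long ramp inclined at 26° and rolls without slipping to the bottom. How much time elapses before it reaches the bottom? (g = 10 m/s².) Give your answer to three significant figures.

t ≈ 1.89 s

The moment of inertia is MR², giving k ≡ I/(MR²) = 1.
Newton's second law down the slope: Mg sinθ − f = Ma. The torque equation fR = Iα (with α = a/R) gives f = kMa.
Hence a = g sinθ/(1+k) = 10×sin26°/2 = 2.192 m/s².
With constant a from rest, t = √(2L/a) = √(2·3.9/2.192) ≈ 1.89 s.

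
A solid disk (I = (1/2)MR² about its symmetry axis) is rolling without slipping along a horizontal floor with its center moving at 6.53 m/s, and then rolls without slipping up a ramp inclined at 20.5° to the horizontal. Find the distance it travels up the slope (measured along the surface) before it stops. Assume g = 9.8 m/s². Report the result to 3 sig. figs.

d ≈ 9.32 m

For this body I = (1/2)MR², i.e. k = I/(MR²) = 0.5.
Since it rolls without slipping, ω = v/R and KE = ½Mv² + ½Iω² = ½(1+k)Mv² = (3/4)Mv².
Setting this equal to Mgh gives the vertical rise h = (1+k)v₀²/(2g) = 1.5×6.53²/(2×9.8) = 3.263 m.
The distance along the slope is d = h/sinθ = 3.263/sin20.5° ≈ 9.32 m.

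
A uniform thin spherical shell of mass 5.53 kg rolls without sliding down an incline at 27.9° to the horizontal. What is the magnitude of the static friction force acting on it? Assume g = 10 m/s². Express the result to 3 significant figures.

Here I = (2/3)MR², so the shape factor k = I/(MR²) = 2/3.
Translational: Mg sinθ − f = Ma. Rotational about the CM: fR = Iα = kMRa, so f = kMa.
Combining, a = g sinθ/(1+k) and f = kMa = kMg sinθ/(1+k).
f = (2/3) × 5.53 × 10 × sin27.9° / 1.667 ≈ 10.4 N.

f ≈ 10.4 N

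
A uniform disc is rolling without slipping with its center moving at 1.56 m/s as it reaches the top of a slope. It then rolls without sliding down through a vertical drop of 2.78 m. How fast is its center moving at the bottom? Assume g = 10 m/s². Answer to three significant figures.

Here I = (1/2)MR², so the shape factor k = I/(MR²) = 0.5.
Pure rolling means v = ωR; then KE = ½Mv² + ½I(v/R)² = ½(1+k)Mv² = (3/4)Mv².
Conserving energy between top and bottom: (3/4)Mv² = (3/4)Mv₀² + Mgh, hence v² = v₀² + 2gh/(1+k).
v = √(1.56² + 2×10×2.78/1.5) = √39.5 ≈ 6.28 m/s.

v ≈ 6.28 m/s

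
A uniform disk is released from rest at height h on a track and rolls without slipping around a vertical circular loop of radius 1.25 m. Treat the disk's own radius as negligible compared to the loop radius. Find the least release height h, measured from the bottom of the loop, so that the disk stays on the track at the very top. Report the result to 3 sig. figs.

h_min ≈ 3.44 m

Here I = (1/2)MR², so the shape factor k = I/(MR²) = 0.5.
At the top of the loop, the minimum-contact condition is Mg = Mv_top²/r, so v_top² = gr.
With ω = v/R, the kinetic energy at speed v is ½(1+k)Mv² = (3/4)Mv².
Energy conservation from release (height h) to the top (height 2r): Mgh = Mg(2r) + (3/4)M·gr.
Thus h_min = 2r + (1+k)r/2 = r(2 + 1.5/2) = 1.25 × 2.75 ≈ 3.44 m.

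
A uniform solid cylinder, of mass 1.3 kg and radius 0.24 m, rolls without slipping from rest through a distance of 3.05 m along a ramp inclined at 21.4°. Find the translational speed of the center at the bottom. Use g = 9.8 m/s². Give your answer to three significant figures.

For this body I = (1/2)MR², i.e. k = I/(MR²) = 0.5.
Rolling without slipping gives ω = v/R, so the total kinetic energy is ½Mv² + ½Iω² = ½(1+k)Mv² = (3/4)Mv².
The vertical drop is h = L sinθ = 3.05 × sin21.4° = 1.113 m.
Setting Mgh = (3/4)Mv² gives v = √(2gh/(1+k)) = √(2·9.8·1.113/1.5) ≈ 3.81 m/s.

v ≈ 3.81 m/s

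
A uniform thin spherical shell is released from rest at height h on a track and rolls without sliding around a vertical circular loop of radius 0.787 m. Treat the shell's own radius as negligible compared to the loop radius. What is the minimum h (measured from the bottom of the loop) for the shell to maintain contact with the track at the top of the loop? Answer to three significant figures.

h_min ≈ 2.23 m

With I = (2/3)MR², the ratio k = I/(MR²) is 2/3.
At the top of the loop, the minimum-contact condition is Mg = Mv_top²/r, so v_top² = gr.
With ω = v/R, the kinetic energy at speed v is ½(1+k)Mv² = (5/6)Mv².
Energy conservation from release (height h) to the top (height 2r): Mgh = Mg(2r) + (5/6)M·gr.
Thus h_min = 2r + (1+k)r/2 = r(2 + 1.667/2) = 0.787 × 2.833 ≈ 2.23 m.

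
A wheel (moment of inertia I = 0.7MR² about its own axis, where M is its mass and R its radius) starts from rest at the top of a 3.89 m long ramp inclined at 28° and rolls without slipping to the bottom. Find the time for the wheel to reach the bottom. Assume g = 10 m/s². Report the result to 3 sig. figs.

t ≈ 1.68 s

Here I = 0.7MR², so the shape factor k = I/(MR²) = 0.7.
Newton's second law down the slope: Mg sinθ − f = Ma. The torque equation fR = Iα (with α = a/R) gives f = kMa.
Hence a = g sinθ/(1+k) = 10×sin28°/1.7 = 2.762 m/s².
Starting from rest, L = ½at², so t = √(2L/a) = √(2×3.89/2.762) ≈ 1.68 s.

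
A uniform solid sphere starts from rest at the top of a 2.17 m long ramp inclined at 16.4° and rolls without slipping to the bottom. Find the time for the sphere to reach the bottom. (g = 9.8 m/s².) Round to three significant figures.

t ≈ 1.48 s

With I = (2/5)MR², the ratio k = I/(MR²) is 0.4.
Newton's second law down the slope: Mg sinθ − f = Ma. The torque equation fR = Iα (with α = a/R) gives f = kMa.
Hence a = g sinθ/(1+k) = 9.8×sin16.4°/1.4 = 1.976 m/s².
Starting from rest, L = ½at², so t = √(2L/a) = √(2×2.17/1.976) ≈ 1.48 s.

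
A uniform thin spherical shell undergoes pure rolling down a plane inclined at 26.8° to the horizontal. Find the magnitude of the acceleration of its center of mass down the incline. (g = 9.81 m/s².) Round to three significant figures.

The moment of inertia is (2/3)MR², giving k ≡ I/(MR²) = 2/3.
Newton's second law down the slope: Mg sinθ − f = Ma. The torque equation fR = Iα (with α = a/R) gives f = kMa.
Eliminating f: Mg sinθ = (1+k)Ma, so a = g sinθ/(1+k) = 9.81 × sin26.8° / 1.667 ≈ 2.65 m/s².

a ≈ 2.65 m/s²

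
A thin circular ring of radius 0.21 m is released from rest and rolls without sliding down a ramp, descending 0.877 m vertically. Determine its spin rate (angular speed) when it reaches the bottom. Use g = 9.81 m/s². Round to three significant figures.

Here I = MR², so the shape factor k = I/(MR²) = 1.
The rolling condition ω = v/R makes the rotational term ½I(v/R)² = ½kMv², so KE_total = ½(1+k)Mv² = Mv².
Energy conservation Mgh = ½(1+k)Mv² gives v = √(2gh/(1+k)) = √(2 × 9.81 × 0.877 / 2) = 2.933 m/s.
The angular speed follows from ω = v/R = 2.933/0.21 ≈ 14.0 rad/s.

ω ≈ 14.0 rad/s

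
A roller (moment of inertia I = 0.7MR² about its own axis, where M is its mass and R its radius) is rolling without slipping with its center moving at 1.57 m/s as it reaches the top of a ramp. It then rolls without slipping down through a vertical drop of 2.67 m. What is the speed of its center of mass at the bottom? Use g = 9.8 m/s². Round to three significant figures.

The moment of inertia is 0.7MR², giving k ≡ I/(MR²) = 0.7.
Pure rolling means v = ωR; then KE = ½Mv² + ½I(v/R)² = ½(1+k)Mv² = (17/20)Mv².
Conserving energy between top and bottom: (17/20)Mv² = (17/20)Mv₀² + Mgh, hence v² = v₀² + 2gh/(1+k).
v = √(1.57² + 2×9.8×2.67/1.7) = √33.25 ≈ 5.77 m/s.

v ≈ 5.77 m/s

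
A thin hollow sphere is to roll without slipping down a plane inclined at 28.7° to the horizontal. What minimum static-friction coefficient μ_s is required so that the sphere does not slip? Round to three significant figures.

With I = (2/3)MR², the ratio k = I/(MR²) is 2/3.
Translational: Mg sinθ − f = Ma. Rotational about the CM: fR = Iα = kMRa, so f = kMa.
These give a = g sinθ/(1+k) and the required friction f = kMg sinθ/(1+k).
With N = Mg cosθ, the no-slip condition f ≤ μN gives μ_min = f/N = k tanθ/(1+k).
μ_min = (2/3) × tan28.7° / 1.667 ≈ 0.219.

μ_min ≈ 0.219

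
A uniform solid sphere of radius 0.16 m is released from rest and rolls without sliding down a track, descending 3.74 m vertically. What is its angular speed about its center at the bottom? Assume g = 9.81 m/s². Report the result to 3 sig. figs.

ω ≈ 45.2 rad/s

Here I = (2/5)MR², so the shape factor k = I/(MR²) = 0.4.
Since it rolls without slipping, ω = v/R and KE = ½Mv² + ½Iω² = ½(1+k)Mv² = (7/10)Mv².
Energy conservation Mgh = ½(1+k)Mv² gives v = √(2gh/(1+k)) = √(2 × 9.81 × 3.74 / 1.4) = 7.24 m/s.
The angular speed follows from ω = v/R = 7.24/0.16 ≈ 45.2 rad/s.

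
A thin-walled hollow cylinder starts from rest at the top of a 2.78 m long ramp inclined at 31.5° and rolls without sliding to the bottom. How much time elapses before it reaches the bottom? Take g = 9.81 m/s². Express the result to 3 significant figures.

t ≈ 1.47 s

Here I = MR², so the shape factor k = I/(MR²) = 1.
Along the incline Mg sinθ − f = Ma, and torque about the center fR = Iα = kMR²(a/R) gives f = kMa.
Hence a = g sinθ/(1+k) = 9.81×sin31.5°/2 = 2.563 m/s².
With constant a from rest, t = √(2L/a) = √(2·2.78/2.563) ≈ 1.47 s.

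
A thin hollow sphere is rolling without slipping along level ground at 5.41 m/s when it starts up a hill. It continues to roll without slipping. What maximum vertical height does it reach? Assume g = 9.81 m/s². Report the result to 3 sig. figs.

For this body I = (2/3)MR², i.e. k = I/(MR²) = 2/3.
The rolling condition ω = v/R makes the rotational term ½I(v/R)² = ½kMv², so KE_total = ½(1+k)Mv² = (5/6)Mv².
At the top the kinetic energy is zero, so (5/6)Mv₀² = Mgh.
Thus h = (1+k)v₀²/(2g) = 1.667 × 5.41² / (2 × 9.81) ≈ 2.49 m.

h ≈ 2.49 m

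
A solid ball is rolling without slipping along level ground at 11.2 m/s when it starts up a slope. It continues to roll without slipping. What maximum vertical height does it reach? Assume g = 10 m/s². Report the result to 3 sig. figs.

h ≈ 8.78 m

The moment of inertia is (2/5)MR², giving k ≡ I/(MR²) = 0.4.
Rolling without slipping gives ω = v/R, so the total kinetic energy is ½Mv² + ½Iω² = ½(1+k)Mv² = (7/10)Mv².
All of this converts to potential energy at the highest point: (7/10)Mv₀² = Mgh.
Thus h = (1+k)v₀²/(2g) = 1.4 × 11.2² / (2 × 10) ≈ 8.78 m.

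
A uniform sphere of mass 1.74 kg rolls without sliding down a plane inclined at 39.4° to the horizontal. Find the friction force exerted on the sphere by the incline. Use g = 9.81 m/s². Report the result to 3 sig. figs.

For this body I = (2/5)MR², i.e. k = I/(MR²) = 0.4.
Translational: Mg sinθ − f = Ma. Rotational about the CM: fR = Iα = kMRa, so f = kMa.
Combining, a = g sinθ/(1+k) and f = kMa = kMg sinθ/(1+k).
f = 0.4 × 1.74 × 9.81 × sin39.4° / 1.4 ≈ 3.10 N.

f ≈ 3.10 N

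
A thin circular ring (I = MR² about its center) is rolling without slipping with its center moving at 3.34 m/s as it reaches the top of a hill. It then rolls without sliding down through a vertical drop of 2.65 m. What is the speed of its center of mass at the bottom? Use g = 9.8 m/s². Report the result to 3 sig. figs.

v ≈ 6.09 m/s

The moment of inertia is MR², giving k ≡ I/(MR²) = 1.
Rolling without slipping gives ω = v/R, so the total kinetic energy is ½Mv² + ½Iω² = ½(1+k)Mv² = Mv².
Energy conservation: Mv₀² + Mgh = Mv², so v² = v₀² + 2gh/(1+k).
v = √(3.34² + 2×9.8×2.65/2) = √37.13 ≈ 6.09 m/s.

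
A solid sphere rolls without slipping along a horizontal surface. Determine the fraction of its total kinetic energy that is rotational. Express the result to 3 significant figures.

Here I = (2/5)MR², so the shape factor k = I/(MR²) = 0.4.
With ω = v/R, KE_trans = ½Mv² and KE_rot = ½Iω² = ½kMv², so KE_total = ½(1+k)Mv².
The rotational fraction is therefore k/(1+k) = 0.4/1.4 ≈ 0.286.

fraction ≈ 0.286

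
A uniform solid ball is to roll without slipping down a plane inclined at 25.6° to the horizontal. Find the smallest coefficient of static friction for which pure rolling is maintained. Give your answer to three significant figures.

μ_min ≈ 0.137

The moment of inertia is (2/5)MR², giving k ≡ I/(MR²) = 0.4.
Newton's second law down the slope: Mg sinθ − f = Ma. The torque equation fR = Iα (with α = a/R) gives f = kMa.
These give a = g sinθ/(1+k) and the required friction f = kMg sinθ/(1+k).
The normal force is N = Mg cosθ, so μ_min = f/N = k tanθ/(1+k).
μ_min = 0.4 × tan25.6° / 1.4 ≈ 0.137.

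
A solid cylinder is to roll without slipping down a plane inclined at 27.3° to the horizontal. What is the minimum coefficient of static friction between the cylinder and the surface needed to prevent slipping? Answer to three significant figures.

Here I = (1/2)MR², so the shape factor k = I/(MR²) = 0.5.
Along the incline Mg sinθ − f = Ma, and torque about the center fR = Iα = kMR²(a/R) gives f = kMa.
These give a = g sinθ/(1+k) and the required friction f = kMg sinθ/(1+k).
With N = Mg cosθ, the no-slip condition f ≤ μN gives μ_min = f/N = k tanθ/(1+k).
μ_min = 0.5 × tan27.3° / 1.5 ≈ 0.172.

μ_min ≈ 0.172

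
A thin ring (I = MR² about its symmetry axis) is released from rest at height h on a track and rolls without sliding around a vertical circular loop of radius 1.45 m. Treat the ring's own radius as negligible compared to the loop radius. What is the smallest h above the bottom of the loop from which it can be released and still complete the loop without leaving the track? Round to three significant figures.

h_min ≈ 4.35 m

With I = MR², the ratio k = I/(MR²) is 1.
At the top, contact is just lost when gravity alone supplies the centripetal force: Mg = Mv_top²/r, i.e. v_top² = gr.
With ω = v/R, the kinetic energy at speed v is ½(1+k)Mv² = Mv².
Energy conservation from release (height h) to the top (height 2r): Mgh = Mg(2r) + M·gr.
Thus h_min = 2r + (1+k)r/2 = r(2 + 2/2) = 1.45 × 3 ≈ 4.35 m.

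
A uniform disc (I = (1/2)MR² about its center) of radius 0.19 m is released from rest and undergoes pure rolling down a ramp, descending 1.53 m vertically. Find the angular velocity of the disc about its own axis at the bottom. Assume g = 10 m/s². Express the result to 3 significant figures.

ω ≈ 23.8 rad/s

For this body I = (1/2)MR², i.e. k = I/(MR²) = 0.5.
The rolling condition ω = v/R makes the rotational term ½I(v/R)² = ½kMv², so KE_total = ½(1+k)Mv² = (3/4)Mv².
Energy conservation Mgh = ½(1+k)Mv² gives v = √(2gh/(1+k)) = √(2 × 10 × 1.53 / 1.5) = 4.517 m/s.
The angular speed follows from ω = v/R = 4.517/0.19 ≈ 23.8 rad/s.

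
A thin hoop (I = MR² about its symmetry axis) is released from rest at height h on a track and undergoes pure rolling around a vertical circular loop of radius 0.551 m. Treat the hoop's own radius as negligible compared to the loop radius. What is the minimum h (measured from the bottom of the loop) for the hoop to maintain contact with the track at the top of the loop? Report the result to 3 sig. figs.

h_min ≈ 1.65 m

For this body I = MR², i.e. k = I/(MR²) = 1.
At the top of the loop, the minimum-contact condition is Mg = Mv_top²/r, so v_top² = gr.
With ω = v/R, the kinetic energy at speed v is ½(1+k)Mv² = Mv².
Energy conservation from release (height h) to the top (height 2r): Mgh = Mg(2r) + M·gr.
Thus h_min = 2r + (1+k)r/2 = r(2 + 2/2) = 0.551 × 3 ≈ 1.65 m.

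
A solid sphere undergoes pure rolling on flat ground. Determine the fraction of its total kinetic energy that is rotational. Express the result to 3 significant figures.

fraction ≈ 0.286

For this body I = (2/5)MR², i.e. k = I/(MR²) = 0.4.
With ω = v/R, KE_trans = ½Mv² and KE_rot = ½Iω² = ½kMv², so KE_total = ½(1+k)Mv².
The rotational fraction is therefore k/(1+k) = 0.4/1.4 ≈ 0.286.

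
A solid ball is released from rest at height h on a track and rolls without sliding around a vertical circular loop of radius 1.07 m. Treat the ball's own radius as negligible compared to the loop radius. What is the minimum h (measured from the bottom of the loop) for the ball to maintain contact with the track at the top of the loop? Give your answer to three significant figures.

With I = (2/5)MR², the ratio k = I/(MR²) is 0.4.
At the top, contact is just lost when gravity alone supplies the centripetal force: Mg = Mv_top²/r, i.e. v_top² = gr.
With ω = v/R, the kinetic energy at speed v is ½(1+k)Mv² = (7/10)Mv².
Energy conservation from release (height h) to the top (height 2r): Mgh = Mg(2r) + (7/10)M·gr.
Thus h_min = 2r + (1+k)r/2 = r(2 + 1.4/2) = 1.07 × 2.7 ≈ 2.89 m.

h_min ≈ 2.89 m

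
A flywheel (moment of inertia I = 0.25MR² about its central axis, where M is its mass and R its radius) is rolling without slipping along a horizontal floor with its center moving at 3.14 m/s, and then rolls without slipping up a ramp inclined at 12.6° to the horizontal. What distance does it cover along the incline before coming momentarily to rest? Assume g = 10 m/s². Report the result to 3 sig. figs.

With I = 0.25MR², the ratio k = I/(MR²) is 0.25.
Pure rolling means v = ωR; then KE = ½Mv² + ½I(v/R)² = ½(1+k)Mv² = (5/8)Mv².
Setting this equal to Mgh gives the vertical rise h = (1+k)v₀²/(2g) = 1.25×3.14²/(2×10) = 0.6162 m.
Along the incline, d = h/sinθ = 0.6162/sin12.6° ≈ 2.82 m.

d ≈ 2.82 m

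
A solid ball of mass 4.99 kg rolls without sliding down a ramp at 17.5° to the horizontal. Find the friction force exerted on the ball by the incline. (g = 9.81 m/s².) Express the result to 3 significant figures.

f ≈ 4.21 N

The moment of inertia is (2/5)MR², giving k ≡ I/(MR²) = 0.4.
Translational: Mg sinθ − f = Ma. Rotational about the CM: fR = Iα = kMRa, so f = kMa.
Combining, a = g sinθ/(1+k) and f = kMa = kMg sinθ/(1+k).
f = 0.4 × 4.99 × 9.81 × sin17.5° / 1.4 ≈ 4.21 N.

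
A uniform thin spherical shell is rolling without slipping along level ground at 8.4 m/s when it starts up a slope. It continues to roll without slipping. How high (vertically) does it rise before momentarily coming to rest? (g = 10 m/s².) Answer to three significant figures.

h ≈ 5.88 m

Here I = (2/3)MR², so the shape factor k = I/(MR²) = 2/3.
The rolling condition ω = v/R makes the rotational term ½I(v/R)² = ½kMv², so KE_total = ½(1+k)Mv² = (5/6)Mv².
At the top the kinetic energy is zero, so (5/6)Mv₀² = Mgh.
Thus h = (1+k)v₀²/(2g) = 1.667 × 8.4² / (2 × 10) ≈ 5.88 m.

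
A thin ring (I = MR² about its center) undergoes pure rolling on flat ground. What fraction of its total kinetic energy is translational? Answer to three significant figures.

With I = MR², the ratio k = I/(MR²) is 1.
Since ω = v/R, the translational part is ½Mv² and the rotational part is ½I(v/R)² = ½kMv²; the total is ½(1+k)Mv².
The translational fraction is therefore 1/(1+k) = 1/2 ≈ 0.500.

fraction ≈ 0.500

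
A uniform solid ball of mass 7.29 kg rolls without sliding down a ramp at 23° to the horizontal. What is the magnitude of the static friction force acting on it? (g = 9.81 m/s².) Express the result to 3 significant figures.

f ≈ 7.98 N

Here I = (2/5)MR², so the shape factor k = I/(MR²) = 0.4.
Translational: Mg sinθ − f = Ma. Rotational about the CM: fR = Iα = kMRa, so f = kMa.
Combining, a = g sinθ/(1+k) and f = kMa = kMg sinθ/(1+k).
f = 0.4 × 7.29 × 9.81 × sin23° / 1.4 ≈ 7.98 N.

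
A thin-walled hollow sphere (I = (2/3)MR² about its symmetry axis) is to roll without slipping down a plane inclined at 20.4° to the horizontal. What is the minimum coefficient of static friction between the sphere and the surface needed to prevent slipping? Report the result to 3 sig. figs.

μ_min ≈ 0.149

With I = (2/3)MR², the ratio k = I/(MR²) is 2/3.
Translational: Mg sinθ − f = Ma. Rotational about the CM: fR = Iα = kMRa, so f = kMa.
These give a = g sinθ/(1+k) and the required friction f = kMg sinθ/(1+k).
The normal force is N = Mg cosθ, so μ_min = f/N = k tanθ/(1+k).
μ_min = (2/3) × tan20.4° / 1.667 ≈ 0.149.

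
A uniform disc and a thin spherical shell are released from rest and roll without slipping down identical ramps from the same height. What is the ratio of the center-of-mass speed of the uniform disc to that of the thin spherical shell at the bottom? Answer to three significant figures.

Each satisfies Mgh = ½(1+k)Mv² with k = I/(MR²), so v ∝ 1/√(1+k).
For the uniform disc k = 0.5; for the thin spherical shell k = 2/3.
v₁/v₂ = √((1+k₂)/(1+k₁)) = √(1.667/1.5) ≈ 1.05.

v_ratio ≈ 1.05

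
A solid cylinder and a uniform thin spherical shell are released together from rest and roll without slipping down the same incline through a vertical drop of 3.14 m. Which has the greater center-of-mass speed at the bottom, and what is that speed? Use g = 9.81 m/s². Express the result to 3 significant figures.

For rolling without slipping, Mgh = ½(1+k)Mv² where k = I/(MR²), so v = √(2gh/(1+k)).
Solid cylinder: k = 0.5, giving v = √(2×9.81×3.14/1.5) = 6.409 m/s.
Uniform thin spherical shell: k = 2/3, giving v = √(2×9.81×3.14/1.667) = 6.08 m/s.
The smaller k wins: the solid cylinder, at ≈ 6.41 m/s.

the solid cylinder, at v ≈ 6.41 m/s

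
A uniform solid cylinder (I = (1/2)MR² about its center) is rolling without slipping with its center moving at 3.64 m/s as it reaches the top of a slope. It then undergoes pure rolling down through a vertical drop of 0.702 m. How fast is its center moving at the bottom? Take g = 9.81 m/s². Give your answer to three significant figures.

With I = (1/2)MR², the ratio k = I/(MR²) is 0.5.
Since it rolls without slipping, ω = v/R and KE = ½Mv² + ½Iω² = ½(1+k)Mv² = (3/4)Mv².
Conserving energy between top and bottom: (3/4)Mv² = (3/4)Mv₀² + Mgh, hence v² = v₀² + 2gh/(1+k).
v = √(3.64² + 2×9.81×0.702/1.5) = √22.43 ≈ 4.74 m/s.

v ≈ 4.74 m/s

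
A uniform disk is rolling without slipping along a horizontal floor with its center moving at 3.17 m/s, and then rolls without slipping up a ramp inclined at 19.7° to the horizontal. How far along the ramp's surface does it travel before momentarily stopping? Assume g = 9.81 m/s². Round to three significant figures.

Here I = (1/2)MR², so the shape factor k = I/(MR²) = 0.5.
Rolling without slipping gives ω = v/R, so the total kinetic energy is ½Mv² + ½Iω² = ½(1+k)Mv² = (3/4)Mv².
Setting this equal to Mgh gives the vertical rise h = (1+k)v₀²/(2g) = 1.5×3.17²/(2×9.81) = 0.7683 m.
The distance along the slope is d = h/sinθ = 0.7683/sin19.7° ≈ 2.28 m.

d ≈ 2.28 m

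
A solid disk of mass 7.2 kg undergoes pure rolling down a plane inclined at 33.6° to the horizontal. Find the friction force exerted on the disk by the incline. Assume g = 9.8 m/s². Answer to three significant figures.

f ≈ 13.0 N

Here I = (1/2)MR², so the shape factor k = I/(MR²) = 0.5.
Newton's second law down the slope: Mg sinθ − f = Ma. The torque equation fR = Iα (with α = a/R) gives f = kMa.
Combining, a = g sinθ/(1+k) and f = kMa = kMg sinθ/(1+k).
f = 0.5 × 7.2 × 9.8 × sin33.6° / 1.5 ≈ 13.0 N.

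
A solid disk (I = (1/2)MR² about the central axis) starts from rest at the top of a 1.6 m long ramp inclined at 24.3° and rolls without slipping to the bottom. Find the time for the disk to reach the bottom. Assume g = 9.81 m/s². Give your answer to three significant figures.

t ≈ 1.09 s

For this body I = (1/2)MR², i.e. k = I/(MR²) = 0.5.
Translational: Mg sinθ − f = Ma. Rotational about the CM: fR = Iα = kMRa, so f = kMa.
Hence a = g sinθ/(1+k) = 9.81×sin24.3°/1.5 = 2.691 m/s².
With constant a from rest, t = √(2L/a) = √(2·1.6/2.691) ≈ 1.09 s.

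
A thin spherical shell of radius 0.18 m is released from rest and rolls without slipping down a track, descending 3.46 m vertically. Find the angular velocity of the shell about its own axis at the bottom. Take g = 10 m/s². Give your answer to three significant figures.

ω ≈ 35.8 rad/s

For this body I = (2/3)MR², i.e. k = I/(MR²) = 2/3.
Pure rolling means v = ωR; then KE = ½Mv² + ½I(v/R)² = ½(1+k)Mv² = (5/6)Mv².
Energy conservation Mgh = ½(1+k)Mv² gives v = √(2gh/(1+k)) = √(2 × 10 × 3.46 / 1.667) = 6.444 m/s.
Then ω = v/R = 6.444 / 0.18 ≈ 35.8 rad/s.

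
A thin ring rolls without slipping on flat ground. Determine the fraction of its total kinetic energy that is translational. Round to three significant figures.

fraction ≈ 0.500

With I = MR², the ratio k = I/(MR²) is 1.
With ω = v/R, KE_trans = ½Mv² and KE_rot = ½Iω² = ½kMv², so KE_total = ½(1+k)Mv².
The translational fraction is therefore 1/(1+k) = 1/2 ≈ 0.500.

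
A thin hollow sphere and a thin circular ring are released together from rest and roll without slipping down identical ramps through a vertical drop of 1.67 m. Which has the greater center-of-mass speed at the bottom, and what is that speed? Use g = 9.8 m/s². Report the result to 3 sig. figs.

For rolling without slipping, Mgh = ½(1+k)Mv² where k = I/(MR²), so v = √(2gh/(1+k)).
Thin hollow sphere: k = 2/3, giving v = √(2×9.8×1.67/1.667) = 4.432 m/s.
Thin circular ring: k = 1, giving v = √(2×9.8×1.67/2) = 4.045 m/s.
The smaller k wins: the thin hollow sphere, at ≈ 4.43 m/s.

the thin hollow sphere, at v ≈ 4.43 m/s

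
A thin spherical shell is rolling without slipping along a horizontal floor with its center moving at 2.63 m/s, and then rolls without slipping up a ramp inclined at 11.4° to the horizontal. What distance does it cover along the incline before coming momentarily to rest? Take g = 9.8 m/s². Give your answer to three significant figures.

d ≈ 2.98 m

With I = (2/3)MR², the ratio k = I/(MR²) is 2/3.
Pure rolling means v = ωR; then KE = ½Mv² + ½I(v/R)² = ½(1+k)Mv² = (5/6)Mv².
Setting this equal to Mgh gives the vertical rise h = (1+k)v₀²/(2g) = 1.667×2.63²/(2×9.8) = 0.5882 m.
Along the incline, d = h/sinθ = 0.5882/sin11.4° ≈ 2.98 m.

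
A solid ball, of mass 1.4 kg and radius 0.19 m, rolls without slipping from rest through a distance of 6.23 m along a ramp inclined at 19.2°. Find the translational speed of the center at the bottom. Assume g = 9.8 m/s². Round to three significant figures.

v ≈ 5.36 m/s

The moment of inertia is (2/5)MR², giving k ≡ I/(MR²) = 0.4.
Rolling without slipping gives ω = v/R, so the total kinetic energy is ½Mv² + ½Iω² = ½(1+k)Mv² = (7/10)Mv².
The vertical drop is h = L sinθ = 6.23 × sin19.2° = 2.049 m.
Energy conservation: Mgh = (7/10)Mv², so v = √(2gh/(1+k)) = √(2 × 9.8 × 2.049 / 1.4) ≈ 5.36 m/s.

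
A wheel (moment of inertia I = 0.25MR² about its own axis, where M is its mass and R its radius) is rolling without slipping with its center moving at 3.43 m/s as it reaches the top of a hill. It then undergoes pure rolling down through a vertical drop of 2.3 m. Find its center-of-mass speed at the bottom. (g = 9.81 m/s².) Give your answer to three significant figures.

v ≈ 6.92 m/s

For this body I = 0.25MR², i.e. k = I/(MR²) = 0.25.
Pure rolling means v = ωR; then KE = ½Mv² + ½I(v/R)² = ½(1+k)Mv² = (5/8)Mv².
Energy conservation: (5/8)Mv₀² + Mgh = (5/8)Mv², so v² = v₀² + 2gh/(1+k).
v = √(3.43² + 2×9.81×2.3/1.25) = √47.87 ≈ 6.92 m/s.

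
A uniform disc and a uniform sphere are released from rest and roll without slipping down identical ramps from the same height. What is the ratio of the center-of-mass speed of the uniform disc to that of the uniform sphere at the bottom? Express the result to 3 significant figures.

v_ratio ≈ 0.966

Each satisfies Mgh = ½(1+k)Mv² with k = I/(MR²), so v ∝ 1/√(1+k).
For the uniform disc k = 0.5; for the uniform sphere k = 0.4.
v₁/v₂ = √((1+k₂)/(1+k₁)) = √(1.4/1.5) ≈ 0.966.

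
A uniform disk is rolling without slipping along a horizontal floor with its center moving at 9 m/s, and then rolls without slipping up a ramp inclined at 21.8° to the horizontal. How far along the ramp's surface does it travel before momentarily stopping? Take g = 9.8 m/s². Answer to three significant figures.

d ≈ 16.7 m

For this body I = (1/2)MR², i.e. k = I/(MR²) = 0.5.
Since it rolls without slipping, ω = v/R and KE = ½Mv² + ½Iω² = ½(1+k)Mv² = (3/4)Mv².
Setting this equal to Mgh gives the vertical rise h = (1+k)v₀²/(2g) = 1.5×9²/(2×9.8) = 6.199 m.
Along the incline, d = h/sinθ = 6.199/sin21.8° ≈ 16.7 m.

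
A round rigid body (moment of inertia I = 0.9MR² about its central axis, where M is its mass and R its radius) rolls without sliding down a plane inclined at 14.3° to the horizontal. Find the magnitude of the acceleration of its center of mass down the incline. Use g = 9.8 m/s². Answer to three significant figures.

Here I = 0.9MR², so the shape factor k = I/(MR²) = 0.9.
Translational: Mg sinθ − f = Ma. Rotational about the CM: fR = Iα = kMRa, so f = kMa.
Eliminating f: Mg sinθ = (1+k)Ma, so a = g sinθ/(1+k) = 9.8 × sin14.3° / 1.9 ≈ 1.27 m/s².

a ≈ 1.27 m/s²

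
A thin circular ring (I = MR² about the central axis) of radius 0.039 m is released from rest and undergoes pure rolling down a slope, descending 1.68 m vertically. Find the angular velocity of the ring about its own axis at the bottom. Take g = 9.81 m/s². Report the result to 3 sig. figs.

ω ≈ 104 rad/s

The moment of inertia is MR², giving k ≡ I/(MR²) = 1.
Rolling without slipping gives ω = v/R, so the total kinetic energy is ½Mv² + ½Iω² = ½(1+k)Mv² = Mv².
Energy conservation Mgh = ½(1+k)Mv² gives v = √(2gh/(1+k)) = √(2 × 9.81 × 1.68 / 2) = 4.06 m/s.
Then ω = v/R = 4.06 / 0.039 ≈ 104 rad/s.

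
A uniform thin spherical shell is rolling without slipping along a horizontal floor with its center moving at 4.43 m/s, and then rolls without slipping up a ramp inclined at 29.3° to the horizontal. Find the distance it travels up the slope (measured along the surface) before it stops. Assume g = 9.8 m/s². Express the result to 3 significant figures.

For this body I = (2/3)MR², i.e. k = I/(MR²) = 2/3.
Pure rolling means v = ωR; then KE = ½Mv² + ½I(v/R)² = ½(1+k)Mv² = (5/6)Mv².
Setting this equal to Mgh gives the vertical rise h = (1+k)v₀²/(2g) = 1.667×4.43²/(2×9.8) = 1.669 m.
The distance along the slope is d = h/sinθ = 1.669/sin29.3° ≈ 3.41 m.

d ≈ 3.41 m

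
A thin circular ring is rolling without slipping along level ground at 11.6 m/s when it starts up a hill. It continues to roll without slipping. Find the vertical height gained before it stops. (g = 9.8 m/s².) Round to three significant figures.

h ≈ 13.7 m

With I = MR², the ratio k = I/(MR²) is 1.
Pure rolling means v = ωR; then KE = ½Mv² + ½I(v/R)² = ½(1+k)Mv² = Mv².
All of this converts to potential energy at the highest point: Mv₀² = Mgh.
Thus h = (1+k)v₀²/(2g) = 2 × 11.6² / (2 × 9.8) ≈ 13.7 m.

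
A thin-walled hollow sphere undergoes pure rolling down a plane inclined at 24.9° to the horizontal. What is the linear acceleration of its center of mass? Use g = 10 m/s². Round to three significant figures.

a ≈ 2.53 m/s²

For this body I = (2/3)MR², i.e. k = I/(MR²) = 2/3.
Newton's second law down the slope: Mg sinθ − f = Ma. The torque equation fR = Iα (with α = a/R) gives f = kMa.
Eliminating f: Mg sinθ = (1+k)Ma, so a = g sinθ/(1+k) = 10 × sin24.9° / 1.667 ≈ 2.53 m/s².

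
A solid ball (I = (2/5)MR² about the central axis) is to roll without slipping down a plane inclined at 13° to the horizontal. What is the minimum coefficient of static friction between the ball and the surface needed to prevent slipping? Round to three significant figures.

μ_min ≈ 0.0660

The moment of inertia is (2/5)MR², giving k ≡ I/(MR²) = 0.4.
Translational: Mg sinθ − f = Ma. Rotational about the CM: fR = Iα = kMRa, so f = kMa.
These give a = g sinθ/(1+k) and the required friction f = kMg sinθ/(1+k).
The normal force is N = Mg cosθ, so μ_min = f/N = k tanθ/(1+k).
μ_min = 0.4 × tan13° / 1.4 ≈ 0.0660.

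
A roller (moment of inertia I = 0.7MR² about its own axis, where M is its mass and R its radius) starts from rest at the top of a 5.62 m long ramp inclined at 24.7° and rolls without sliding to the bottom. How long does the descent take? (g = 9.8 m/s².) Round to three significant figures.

t ≈ 2.16 s

The moment of inertia is 0.7MR², giving k ≡ I/(MR²) = 0.7.
Translational: Mg sinθ − f = Ma. Rotational about the CM: fR = Iα = kMRa, so f = kMa.
Hence a = g sinθ/(1+k) = 9.8×sin24.7°/1.7 = 2.409 m/s².
Starting from rest, L = ½at², so t = √(2L/a) = √(2×5.62/2.409) ≈ 2.16 s.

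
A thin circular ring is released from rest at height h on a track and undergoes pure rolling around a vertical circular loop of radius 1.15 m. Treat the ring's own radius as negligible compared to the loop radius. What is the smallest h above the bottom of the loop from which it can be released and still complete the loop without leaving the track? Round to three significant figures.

The moment of inertia is MR², giving k ≡ I/(MR²) = 1.
At the top, contact is just lost when gravity alone supplies the centripetal force: Mg = Mv_top²/r, i.e. v_top² = gr.
With ω = v/R, the kinetic energy at speed v is ½(1+k)Mv² = Mv².
Energy conservation from release (height h) to the top (height 2r): Mgh = Mg(2r) + M·gr.
Thus h_min = 2r + (1+k)r/2 = r(2 + 2/2) = 1.15 × 3 ≈ 3.45 m.

h_min ≈ 3.45 m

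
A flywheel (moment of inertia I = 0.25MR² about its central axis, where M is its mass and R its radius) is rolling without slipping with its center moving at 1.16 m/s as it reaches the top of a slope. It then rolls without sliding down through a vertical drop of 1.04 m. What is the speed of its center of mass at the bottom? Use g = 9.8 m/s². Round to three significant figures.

v ≈ 4.20 m/s

With I = 0.25MR², the ratio k = I/(MR²) is 0.25.
The rolling condition ω = v/R makes the rotational term ½I(v/R)² = ½kMv², so KE_total = ½(1+k)Mv² = (5/8)Mv².
Conserving energy between top and bottom: (5/8)Mv² = (5/8)Mv₀² + Mgh, hence v² = v₀² + 2gh/(1+k).
v = √(1.16² + 2×9.8×1.04/1.25) = √17.65 ≈ 4.20 m/s.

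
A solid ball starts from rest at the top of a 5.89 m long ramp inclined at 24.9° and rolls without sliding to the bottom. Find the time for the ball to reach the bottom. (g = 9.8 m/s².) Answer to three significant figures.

t ≈ 2.00 s

The moment of inertia is (2/5)MR², giving k ≡ I/(MR²) = 0.4.
Newton's second law down the slope: Mg sinθ − f = Ma. The torque equation fR = Iα (with α = a/R) gives f = kMa.
Hence a = g sinθ/(1+k) = 9.8×sin24.9°/1.4 = 2.947 m/s².
Starting from rest, L = ½at², so t = √(2L/a) = √(2×5.89/2.947) ≈ 2.00 s.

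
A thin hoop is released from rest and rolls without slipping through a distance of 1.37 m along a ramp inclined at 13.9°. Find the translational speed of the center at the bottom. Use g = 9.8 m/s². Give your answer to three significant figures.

v ≈ 1.80 m/s

With I = MR², the ratio k = I/(MR²) is 1.
Rolling without slipping gives ω = v/R, so the total kinetic energy is ½Mv² + ½Iω² = ½(1+k)Mv² = Mv².
The vertical drop is h = L sinθ = 1.37 × sin13.9° = 0.3291 m.
Setting Mgh = Mv² gives v = √(2gh/(1+k)) = √(2·9.8·0.3291/2) ≈ 1.80 m/s.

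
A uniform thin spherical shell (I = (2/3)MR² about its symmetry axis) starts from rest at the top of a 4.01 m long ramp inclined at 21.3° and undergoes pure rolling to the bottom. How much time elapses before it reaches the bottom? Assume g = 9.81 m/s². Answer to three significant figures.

The moment of inertia is (2/3)MR², giving k ≡ I/(MR²) = 2/3.
Translational: Mg sinθ − f = Ma. Rotational about the CM: fR = Iα = kMRa, so f = kMa.
Hence a = g sinθ/(1+k) = 9.81×sin21.3°/1.667 = 2.138 m/s².
With constant a from rest, t = √(2L/a) = √(2·4.01/2.138) ≈ 1.94 s.

t ≈ 1.94 s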